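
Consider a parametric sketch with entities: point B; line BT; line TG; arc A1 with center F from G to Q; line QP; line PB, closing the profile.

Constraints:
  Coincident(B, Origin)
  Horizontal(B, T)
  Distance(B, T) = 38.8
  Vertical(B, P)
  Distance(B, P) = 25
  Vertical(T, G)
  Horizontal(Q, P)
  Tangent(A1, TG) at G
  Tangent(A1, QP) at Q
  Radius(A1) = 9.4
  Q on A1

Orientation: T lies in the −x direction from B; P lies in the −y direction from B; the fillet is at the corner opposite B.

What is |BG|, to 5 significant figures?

41.819

The virtual corner opposite B is at (-38.800, -25.000). The tangent condition forces FG to be normal to TG and A1 meets QP tangentially, so FQ is at right angles to QP, with radius 9.4, so the center F sits 9.4 in from both sides at F = (-29.400, -15.600). That places the tangent points at G = (-38.800, -15.600) on TG and Q = (-29.400, -25.000) on QP. Then |BG| = |G − B| = 41.819.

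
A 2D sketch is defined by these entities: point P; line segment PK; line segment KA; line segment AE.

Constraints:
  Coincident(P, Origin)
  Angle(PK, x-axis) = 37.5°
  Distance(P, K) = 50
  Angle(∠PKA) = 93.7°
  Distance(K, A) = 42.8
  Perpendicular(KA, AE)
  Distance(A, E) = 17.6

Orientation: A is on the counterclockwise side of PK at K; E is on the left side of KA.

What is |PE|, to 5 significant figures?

56.227

∠PKA = 93.7°, so KA runs at 37.5° + (180° − 93.7°) = 123.80° from the x-axis; with |KA| = 42.8, A = K + 42.8·(cos 123.80°, sin 123.80°) = (15.858, 66.004). The perpendicularity gives AE at right angles to KA; with |AE| = 17.6 on the left of KA, E = A + 17.6·(-0.83098, -0.55630) = (1.2329, 56.213). Then |PE| = |E − P| = 56.227.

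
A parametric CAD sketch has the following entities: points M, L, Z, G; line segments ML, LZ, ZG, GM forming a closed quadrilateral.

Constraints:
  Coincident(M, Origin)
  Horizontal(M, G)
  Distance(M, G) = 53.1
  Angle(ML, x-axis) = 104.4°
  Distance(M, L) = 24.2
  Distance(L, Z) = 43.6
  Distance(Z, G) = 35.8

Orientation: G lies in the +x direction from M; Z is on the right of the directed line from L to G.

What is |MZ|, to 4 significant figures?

22.79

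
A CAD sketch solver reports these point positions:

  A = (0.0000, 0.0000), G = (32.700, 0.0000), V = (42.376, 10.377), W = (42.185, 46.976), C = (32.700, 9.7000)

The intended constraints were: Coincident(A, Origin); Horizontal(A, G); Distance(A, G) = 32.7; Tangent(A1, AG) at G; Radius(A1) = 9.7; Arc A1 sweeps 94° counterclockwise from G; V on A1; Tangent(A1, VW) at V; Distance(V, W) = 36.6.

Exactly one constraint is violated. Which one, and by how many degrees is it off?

Tangent(A1, VW) at V — off by 3.70°.

A = (0.00, 0.00) ✓; A.y = 0.00, G.y = 0.00 ✓; |AG| = 32.70 ✓; ∠(CG, GA) = 90.00° ✓; |CG| = 9.700 ✓; bearing(C→V) − bearing(C→G) = 94.00° ✓; |CV| = 9.700 ✓; ∠(CV, VW) = 93.70° ✗; |VW| = 36.60 ✓.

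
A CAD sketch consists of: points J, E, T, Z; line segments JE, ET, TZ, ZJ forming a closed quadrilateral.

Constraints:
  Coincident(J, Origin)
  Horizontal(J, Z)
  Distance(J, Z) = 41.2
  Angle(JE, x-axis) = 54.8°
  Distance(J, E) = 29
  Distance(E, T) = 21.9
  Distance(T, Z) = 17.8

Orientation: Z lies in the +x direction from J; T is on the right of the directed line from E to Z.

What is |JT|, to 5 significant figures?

23.821

J is at the origin; JZ is horizontal with |JZ| = 41.2 and Z in +x, so Z = (41.2, 0). JE runs at 54.8° with |JE| = 29.0, so E = (16.717, 23.697). T is determined by |ET| = 21.9 and |TZ| = 17.8 together: it lies at the intersection of circle(E, 21.9) and circle(Z, 17.8). With |EZ| = 34.073, the foot of the radical line on EZ is 19.425 from E and the perpendicular offset is √(21.9² − 19.425²) = 10.113. Taking the right-of-EZ solution: T = (23.641, 2.9208).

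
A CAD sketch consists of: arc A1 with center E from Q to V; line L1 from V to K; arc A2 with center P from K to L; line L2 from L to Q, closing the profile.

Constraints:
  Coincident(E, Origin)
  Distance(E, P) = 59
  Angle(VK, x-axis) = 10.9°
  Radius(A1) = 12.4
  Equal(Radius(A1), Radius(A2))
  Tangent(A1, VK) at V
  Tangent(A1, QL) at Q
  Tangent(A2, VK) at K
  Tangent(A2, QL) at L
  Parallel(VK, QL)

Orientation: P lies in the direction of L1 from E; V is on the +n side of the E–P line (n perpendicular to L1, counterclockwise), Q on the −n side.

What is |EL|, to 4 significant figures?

60.29

Tangency of A1 to both parallel lines with radius 12.4 puts V and Q at E ± 12.4·n: V = (-2.345, 12.18), Q = (2.345, -12.18). Equal radii place K and L the same way about P: K = P + 12.4·n = (55.59, 23.33), L = P − 12.4·n = (60.28, -1.020). Then |EL| = |L − E| = 60.29.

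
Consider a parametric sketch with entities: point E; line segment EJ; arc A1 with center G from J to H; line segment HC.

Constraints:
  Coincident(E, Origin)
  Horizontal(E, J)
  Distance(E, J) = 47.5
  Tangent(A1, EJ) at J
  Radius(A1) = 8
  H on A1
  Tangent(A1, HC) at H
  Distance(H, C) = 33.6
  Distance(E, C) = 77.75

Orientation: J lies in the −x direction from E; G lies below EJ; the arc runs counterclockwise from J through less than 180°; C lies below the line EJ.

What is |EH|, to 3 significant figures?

54.8

Checks: E = (0.00, 0.00) ✓; E.y = 0.00, J.y = 0.00 ✓; |GH| = 8.000 ✓; ∠(GH, HC) = 90.00° ✓; |HC| = 33.60 ✓; |EC| = 77.75 ✓.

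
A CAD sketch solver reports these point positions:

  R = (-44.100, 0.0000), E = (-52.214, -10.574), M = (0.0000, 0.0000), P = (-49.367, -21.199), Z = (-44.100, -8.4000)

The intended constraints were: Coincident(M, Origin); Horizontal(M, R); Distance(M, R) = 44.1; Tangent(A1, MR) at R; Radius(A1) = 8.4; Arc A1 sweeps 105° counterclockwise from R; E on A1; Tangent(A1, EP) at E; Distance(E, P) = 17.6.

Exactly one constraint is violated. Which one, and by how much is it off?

Distance(E, P) = 17.6 — off by 6.60.

M = (0.00, 0.00) ✓; M.y = 0.00, R.y = 0.00 ✓; |MR| = 44.10 ✓; ∠(ZR, RM) = 90.00° ✓; |ZR| = 8.400 ✓; bearing(Z→E) − bearing(Z→R) = 105.0° ✓; |ZE| = 8.400 ✓; ∠(ZE, EP) = 90.00° ✓; |EP| = 11.00 ✗.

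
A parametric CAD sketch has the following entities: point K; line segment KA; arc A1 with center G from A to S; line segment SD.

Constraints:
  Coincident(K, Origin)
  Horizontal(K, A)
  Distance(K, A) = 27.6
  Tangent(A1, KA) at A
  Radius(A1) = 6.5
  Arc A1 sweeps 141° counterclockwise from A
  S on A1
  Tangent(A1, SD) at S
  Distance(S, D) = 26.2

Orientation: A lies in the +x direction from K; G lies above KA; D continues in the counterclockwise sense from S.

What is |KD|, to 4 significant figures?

30.24

K is at the origin; K and A share the same y with |KA| = 27.6 and A on the +x side, so A = (27.60, 0.000). Tangency of A1 to KA means the radius GA is perpendicular to KA, so G = A + (0, 6.5) = (27.60, 6.500). On A1, A sits at bearing -90° from G; a 141° counterclockwise sweep puts S at bearing 51°, so S = G + 6.5·(cos 51°, sin 51°) = (31.69, 11.55). A1 meets SD tangentially, so GS is at right angles to SD, so SD runs along (−sin 51°, cos 51°); with |SD| = 26.2, D = (11.33, 28.04). Then |KD| = |D − K| = 30.24.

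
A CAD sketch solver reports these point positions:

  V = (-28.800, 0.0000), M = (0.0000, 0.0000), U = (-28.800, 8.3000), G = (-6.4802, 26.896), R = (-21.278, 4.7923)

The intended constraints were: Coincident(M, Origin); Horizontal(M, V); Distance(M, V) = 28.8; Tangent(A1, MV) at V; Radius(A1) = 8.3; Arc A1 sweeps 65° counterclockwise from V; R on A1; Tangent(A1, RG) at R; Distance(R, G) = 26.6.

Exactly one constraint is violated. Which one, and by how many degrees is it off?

Tangent(A1, RG) at R — off by 8.80°.

M = (0.00, 0.00) ✓; M.y = 0.00, V.y = 0.00 ✓; |MV| = 28.80 ✓; ∠(UV, VM) = 90.00° ✓; |UV| = 8.300 ✓; bearing(U→R) − bearing(U→V) = 65.00° ✓; |UR| = 8.300 ✓; ∠(UR, RG) = 98.80° ✗; |RG| = 26.60 ✓.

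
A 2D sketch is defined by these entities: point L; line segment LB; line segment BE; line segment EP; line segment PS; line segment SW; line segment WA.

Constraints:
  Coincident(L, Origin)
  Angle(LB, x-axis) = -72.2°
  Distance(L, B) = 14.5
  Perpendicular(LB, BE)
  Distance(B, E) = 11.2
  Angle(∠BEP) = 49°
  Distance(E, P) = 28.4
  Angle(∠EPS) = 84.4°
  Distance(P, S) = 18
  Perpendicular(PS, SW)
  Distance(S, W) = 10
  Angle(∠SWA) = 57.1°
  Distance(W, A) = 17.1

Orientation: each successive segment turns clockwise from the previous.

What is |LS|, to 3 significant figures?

20.7

L is at the origin; LB runs at -72.2° with length 14.5, so B = (4.43, -13.8). LB ⟂ BE, so BE runs at -162°; with |BE| = 11.2, E = (-6.23, -17.2). ∠BEP = 49.0° gives EP at 66.8° from the x-axis; with |EP| = 28.4, P = (4.96, 8.87). ∠EPS = 84.4° gives PS at -28.8° from the x-axis; with |PS| = 18.0, S = (20.7, 0.202). Then |LS| = |S − L| = 20.7.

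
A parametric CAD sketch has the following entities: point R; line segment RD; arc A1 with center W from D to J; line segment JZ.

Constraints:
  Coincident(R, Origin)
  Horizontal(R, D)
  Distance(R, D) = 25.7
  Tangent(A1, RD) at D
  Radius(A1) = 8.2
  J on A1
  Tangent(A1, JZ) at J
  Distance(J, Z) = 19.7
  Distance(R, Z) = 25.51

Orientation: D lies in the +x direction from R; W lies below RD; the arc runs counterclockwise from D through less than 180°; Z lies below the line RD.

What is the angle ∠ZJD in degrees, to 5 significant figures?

146.32°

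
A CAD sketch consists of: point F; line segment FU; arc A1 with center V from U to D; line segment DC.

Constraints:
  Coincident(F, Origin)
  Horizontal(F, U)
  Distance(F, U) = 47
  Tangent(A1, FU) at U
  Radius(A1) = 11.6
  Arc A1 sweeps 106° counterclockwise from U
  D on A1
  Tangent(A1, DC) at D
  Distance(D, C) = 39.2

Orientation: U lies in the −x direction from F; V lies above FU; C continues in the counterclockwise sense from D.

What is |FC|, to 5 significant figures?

70.219

F is at the origin; FU is horizontal with |FU| = 47.0 and U on the −x side, so U = (-47.000, 0.0000). A1 meets FU tangentially, so VU is at right angles to FU, so V = U + (0, 11.6) = (-47.000, 11.600). On A1, U sits at bearing -90° from V; a 106° counterclockwise sweep puts D at bearing 16°, so D = V + 11.6·(cos 16°, sin 16°) = (-35.849, 14.797). Since A1 is tangent to DC there, VD ⟂ DC, so DC runs along (−sin 16°, cos 16°); with |DC| = 39.2, C = (-46.654, 52.479). Then |FC| = |C − F| = 70.219.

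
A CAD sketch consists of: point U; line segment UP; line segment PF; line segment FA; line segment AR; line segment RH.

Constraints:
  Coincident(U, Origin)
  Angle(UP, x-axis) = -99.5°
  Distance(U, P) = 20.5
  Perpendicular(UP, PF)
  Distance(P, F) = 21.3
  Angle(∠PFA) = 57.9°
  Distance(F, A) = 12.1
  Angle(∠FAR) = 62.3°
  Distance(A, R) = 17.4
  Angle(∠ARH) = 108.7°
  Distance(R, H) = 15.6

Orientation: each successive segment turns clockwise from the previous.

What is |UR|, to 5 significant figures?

26.018

∠PFA = 57.9° gives FA at 48.400° from the x-axis; with |FA| = 12.1, A = (-16.358, -7.6550). ∠FAR = 62.3° gives AR at -69.300° from the x-axis; with |AR| = 17.4, R = (-10.207, -23.932). Then |UR| = |R − U| = 26.018.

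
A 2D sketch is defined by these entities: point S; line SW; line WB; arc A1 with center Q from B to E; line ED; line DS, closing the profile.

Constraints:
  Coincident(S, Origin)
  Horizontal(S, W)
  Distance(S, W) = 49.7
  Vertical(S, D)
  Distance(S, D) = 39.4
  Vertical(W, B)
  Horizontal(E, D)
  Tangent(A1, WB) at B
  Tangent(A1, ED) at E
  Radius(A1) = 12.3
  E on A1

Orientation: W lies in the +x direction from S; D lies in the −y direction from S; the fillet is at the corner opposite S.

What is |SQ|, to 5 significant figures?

46.186

S is at the origin; SW is horizontal with |SW| = 49.7 and W on the +x side, so W = (49.700, 0.0000). S and D share the same x with |SD| = 39.4 and D on the −y side, so D = (0.0000, -39.400). The virtual corner opposite S is at (49.700, -39.400). A1 meets WB tangentially, so QB is at right angles to WB and tangency of A1 to ED means the radius QE is perpendicular to ED, with radius 12.3, so the center Q sits 12.3 in from both sides at Q = (37.400, -27.100). Then |SQ| = |Q − S| = 46.186.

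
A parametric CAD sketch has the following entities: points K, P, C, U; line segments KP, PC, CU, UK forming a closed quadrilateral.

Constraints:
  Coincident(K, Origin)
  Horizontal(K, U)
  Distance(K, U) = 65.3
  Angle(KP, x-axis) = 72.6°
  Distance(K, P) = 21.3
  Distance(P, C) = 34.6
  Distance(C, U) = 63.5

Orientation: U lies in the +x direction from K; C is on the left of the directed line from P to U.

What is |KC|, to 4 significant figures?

55.40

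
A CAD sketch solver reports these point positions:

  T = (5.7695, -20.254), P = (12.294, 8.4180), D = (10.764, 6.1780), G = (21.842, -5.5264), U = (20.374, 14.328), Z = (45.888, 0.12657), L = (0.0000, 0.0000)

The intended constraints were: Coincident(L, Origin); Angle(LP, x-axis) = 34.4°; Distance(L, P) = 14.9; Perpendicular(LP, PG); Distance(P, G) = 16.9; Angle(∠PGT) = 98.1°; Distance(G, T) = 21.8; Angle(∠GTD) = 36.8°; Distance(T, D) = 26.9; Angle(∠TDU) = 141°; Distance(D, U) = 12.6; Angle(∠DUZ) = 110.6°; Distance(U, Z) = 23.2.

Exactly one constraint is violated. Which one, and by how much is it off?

Distance(U, Z) = 23.2 — off by 6.00.

L = (0.00, 0.00) ✓; LP at 34.40° ✓; |LP| = 14.90 ✓; ∠(LP, PG) = 90.00° ✓; |PG| = 16.90 ✓; ∠PGT = 98.10° ✓; |GT| = 21.80 ✓; ∠GTD = 36.80° ✓; |TD| = 26.90 ✓; ∠TDU = 141.0° ✓; |DU| = 12.60 ✓; ∠DUZ = 110.6° ✓; |UZ| = 29.20 ✗.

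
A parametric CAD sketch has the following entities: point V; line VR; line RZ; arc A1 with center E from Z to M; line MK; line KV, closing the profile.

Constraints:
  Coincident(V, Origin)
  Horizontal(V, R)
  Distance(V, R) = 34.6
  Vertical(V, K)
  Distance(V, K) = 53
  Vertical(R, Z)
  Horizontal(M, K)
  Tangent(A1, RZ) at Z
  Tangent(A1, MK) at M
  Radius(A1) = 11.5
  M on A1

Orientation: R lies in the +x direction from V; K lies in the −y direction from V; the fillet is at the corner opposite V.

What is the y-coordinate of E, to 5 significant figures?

-41.500

V is at the origin; VR is horizontal with |VR| = 34.6 and R on the +x side, so R = (34.600, 0.0000). VK is vertical with |VK| = 53.0 and K on the −y side, so K = (0.0000, -53.000). The virtual corner opposite V is at (34.600, -53.000). The tangent condition forces EZ to be normal to RZ and tangency of A1 to MK means the radius EM is perpendicular to MK, with radius 11.5, so the center E sits 11.5 in from both sides at E = (23.100, -41.500). So E.y = -41.500.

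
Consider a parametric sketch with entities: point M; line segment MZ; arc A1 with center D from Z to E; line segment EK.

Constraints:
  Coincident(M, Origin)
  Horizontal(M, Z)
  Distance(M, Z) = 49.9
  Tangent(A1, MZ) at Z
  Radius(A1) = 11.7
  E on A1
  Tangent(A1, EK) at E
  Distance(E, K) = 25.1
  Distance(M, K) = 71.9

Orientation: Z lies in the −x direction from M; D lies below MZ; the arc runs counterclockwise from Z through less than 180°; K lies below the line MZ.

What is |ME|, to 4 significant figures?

62.68

Checks: |DE| = 11.70 ✓; ∠(DE, EK) = 90.00° ✓; |EK| = 25.10 ✓; |MK| = 71.90 ✓.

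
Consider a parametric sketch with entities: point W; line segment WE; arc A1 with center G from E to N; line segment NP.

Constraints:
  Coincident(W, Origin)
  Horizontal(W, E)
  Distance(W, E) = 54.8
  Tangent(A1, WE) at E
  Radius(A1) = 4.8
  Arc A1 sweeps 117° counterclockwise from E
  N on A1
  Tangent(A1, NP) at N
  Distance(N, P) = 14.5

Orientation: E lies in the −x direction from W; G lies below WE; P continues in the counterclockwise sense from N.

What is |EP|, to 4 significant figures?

20.03

W is at the origin; WE is horizontal with |WE| = 54.8 and E on the −x side, so E = (-54.80, 0.000). Tangency of A1 to WE means the radius GE is perpendicular to WE, so G = E + (0, -4.8) = (-54.80, -4.800). On A1, E sits at bearing 90° from G; a 117° counterclockwise sweep puts N at bearing 207°, so N = G + 4.8·(cos 207°, sin 207°) = (-59.08, -6.979). Since A1 is tangent to NP there, GN ⟂ NP, so NP runs along (−sin 207°, cos 207°); with |NP| = 14.5, P = (-52.49, -19.90). Then |EP| = |P − E| = 20.03.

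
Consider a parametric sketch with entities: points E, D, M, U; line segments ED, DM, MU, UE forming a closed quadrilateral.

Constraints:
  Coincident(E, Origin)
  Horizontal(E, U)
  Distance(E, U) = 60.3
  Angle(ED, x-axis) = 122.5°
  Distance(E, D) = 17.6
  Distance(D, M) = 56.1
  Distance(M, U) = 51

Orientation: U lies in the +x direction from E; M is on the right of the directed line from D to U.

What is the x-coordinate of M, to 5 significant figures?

20.874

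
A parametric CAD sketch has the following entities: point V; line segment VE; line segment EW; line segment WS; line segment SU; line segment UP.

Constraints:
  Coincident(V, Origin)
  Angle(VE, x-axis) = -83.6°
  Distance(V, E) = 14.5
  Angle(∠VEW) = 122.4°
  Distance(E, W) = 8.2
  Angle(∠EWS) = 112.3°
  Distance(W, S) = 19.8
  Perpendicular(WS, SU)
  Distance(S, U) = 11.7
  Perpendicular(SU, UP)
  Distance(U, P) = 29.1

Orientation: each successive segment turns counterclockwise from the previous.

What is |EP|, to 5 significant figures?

7.4308

The perpendicularity gives SU at right angles to WS, so SU runs at 131.70°; with |SU| = 11.7, U = (15.987, 3.9029). The perpendicularity gives UP at right angles to SU, so UP runs at -138.30°; with |UP| = 29.1, P = (-5.7405, -15.455). Then |EP| = |P − E| = 7.4308.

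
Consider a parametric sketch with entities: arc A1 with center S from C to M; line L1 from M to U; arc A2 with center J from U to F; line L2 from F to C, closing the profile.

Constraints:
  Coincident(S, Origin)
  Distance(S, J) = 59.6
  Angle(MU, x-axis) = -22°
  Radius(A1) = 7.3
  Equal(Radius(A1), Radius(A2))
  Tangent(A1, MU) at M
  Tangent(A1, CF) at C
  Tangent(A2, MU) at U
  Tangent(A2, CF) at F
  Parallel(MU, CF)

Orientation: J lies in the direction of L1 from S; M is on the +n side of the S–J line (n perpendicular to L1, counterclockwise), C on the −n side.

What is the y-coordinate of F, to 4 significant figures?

-29.09

Tangency of A1 to both parallel lines with radius 7.3 puts M and C at S ± 7.3·n: M = (2.735, 6.768), C = (-2.735, -6.768). Equal radii place U and F the same way about J: U = J + 7.3·n = (57.99, -15.56), F = J − 7.3·n = (52.53, -29.09). So F.y = -29.09.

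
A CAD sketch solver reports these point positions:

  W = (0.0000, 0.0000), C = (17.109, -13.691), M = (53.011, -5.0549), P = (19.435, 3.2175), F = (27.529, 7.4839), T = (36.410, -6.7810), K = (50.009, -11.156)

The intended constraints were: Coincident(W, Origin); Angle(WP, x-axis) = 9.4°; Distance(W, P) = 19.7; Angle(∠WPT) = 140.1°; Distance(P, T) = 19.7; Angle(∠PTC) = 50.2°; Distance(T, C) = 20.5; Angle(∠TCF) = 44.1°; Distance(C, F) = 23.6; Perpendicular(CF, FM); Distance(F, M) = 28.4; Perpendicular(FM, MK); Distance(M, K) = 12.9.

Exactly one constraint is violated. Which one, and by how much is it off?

Distance(M, K) = 12.9 — off by 6.10.

W = (0.00, 0.00) ✓; WP at 9.400° ✓; |WP| = 19.70 ✓; ∠WPT = 140.1° ✓; |PT| = 19.70 ✓; ∠PTC = 50.20° ✓; |TC| = 20.50 ✓; ∠TCF = 44.10° ✓; |CF| = 23.60 ✓; ∠(CF, FM) = 90.00° ✓; |FM| = 28.40 ✓; ∠(FM, MK) = 90.00° ✓; |MK| = 6.800 ✗.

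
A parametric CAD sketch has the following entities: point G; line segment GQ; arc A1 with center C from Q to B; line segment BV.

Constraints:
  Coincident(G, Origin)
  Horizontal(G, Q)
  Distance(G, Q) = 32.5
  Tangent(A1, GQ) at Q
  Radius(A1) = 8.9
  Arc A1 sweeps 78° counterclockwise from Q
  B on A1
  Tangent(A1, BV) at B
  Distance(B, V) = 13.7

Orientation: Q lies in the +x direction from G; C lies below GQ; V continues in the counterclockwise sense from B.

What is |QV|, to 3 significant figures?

23.5

G is at the origin; G and Q share the same y with |GQ| = 32.5 and Q on the +x side, so Q = (32.5, 0.00). Tangency of A1 to GQ means the radius CQ is perpendicular to GQ, so C = Q + (0, -8.9) = (32.5, -8.90). On A1, Q sits at bearing 90° from C; a 78° counterclockwise sweep puts B at bearing 168°, so B = C + 8.9·(cos 168°, sin 168°) = (23.8, -7.05). A1 meets BV tangentially, so CB is at right angles to BV, so BV runs along (−sin 168°, cos 168°); with |BV| = 13.7, V = (20.9, -20.5). Then |QV| = |V − Q| = 23.5.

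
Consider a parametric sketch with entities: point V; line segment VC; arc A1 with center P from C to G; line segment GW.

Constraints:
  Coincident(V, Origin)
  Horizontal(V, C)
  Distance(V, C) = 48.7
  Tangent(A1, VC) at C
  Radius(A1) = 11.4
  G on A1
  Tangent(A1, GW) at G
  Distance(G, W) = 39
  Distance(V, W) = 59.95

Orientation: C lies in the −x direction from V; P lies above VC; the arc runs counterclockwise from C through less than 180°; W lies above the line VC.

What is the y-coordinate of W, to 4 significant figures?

49.31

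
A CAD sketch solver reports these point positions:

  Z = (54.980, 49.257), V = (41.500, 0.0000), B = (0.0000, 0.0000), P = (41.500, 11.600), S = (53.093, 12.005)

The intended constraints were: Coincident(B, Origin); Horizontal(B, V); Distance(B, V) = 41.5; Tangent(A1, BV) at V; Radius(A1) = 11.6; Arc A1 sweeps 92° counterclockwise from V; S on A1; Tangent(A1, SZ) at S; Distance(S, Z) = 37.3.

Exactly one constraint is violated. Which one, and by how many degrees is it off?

Tangent(A1, SZ) at S — off by 4.90°.

B = (0.00, 0.00) ✓; B.y = 0.00, V.y = 0.00 ✓; |BV| = 41.50 ✓; ∠(PV, VB) = 90.00° ✓; |PV| = 11.60 ✓; bearing(P→S) − bearing(P→V) = 92.00° ✓; |PS| = 11.60 ✓; ∠(PS, SZ) = 94.90° ✗; |SZ| = 37.30 ✓.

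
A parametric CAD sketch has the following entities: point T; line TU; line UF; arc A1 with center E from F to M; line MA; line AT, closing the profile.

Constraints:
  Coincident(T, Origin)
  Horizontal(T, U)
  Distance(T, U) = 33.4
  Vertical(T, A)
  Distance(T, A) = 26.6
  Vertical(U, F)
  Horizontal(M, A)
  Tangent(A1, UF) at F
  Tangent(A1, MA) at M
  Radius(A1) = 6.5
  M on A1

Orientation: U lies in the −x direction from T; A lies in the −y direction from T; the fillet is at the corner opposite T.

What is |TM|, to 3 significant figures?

37.8

T is at the origin; T and U share the same y with |TU| = 33.4 and U on the −x side, so U = (-33.4, 0.00). T and A share the same x with |TA| = 26.6 and A on the −y side, so A = (0.00, -26.6). The virtual corner opposite T is at (-33.4, -26.6). A1 meets UF tangentially, so EF is at right angles to UF and the tangent condition forces EM to be normal to MA, with radius 6.5, so the center E sits 6.5 in from both sides at E = (-26.9, -20.1). That places the tangent points at F = (-33.4, -20.1) on UF and M = (-26.9, -26.6) on MA. Then |TM| = |M − T| = 37.8.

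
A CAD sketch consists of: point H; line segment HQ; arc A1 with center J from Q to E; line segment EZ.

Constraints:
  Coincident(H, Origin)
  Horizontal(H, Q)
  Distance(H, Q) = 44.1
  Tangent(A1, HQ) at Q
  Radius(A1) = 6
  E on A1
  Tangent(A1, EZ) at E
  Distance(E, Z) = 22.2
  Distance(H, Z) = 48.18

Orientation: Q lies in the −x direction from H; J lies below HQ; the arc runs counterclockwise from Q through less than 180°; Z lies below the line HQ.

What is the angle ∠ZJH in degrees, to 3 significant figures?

84.7°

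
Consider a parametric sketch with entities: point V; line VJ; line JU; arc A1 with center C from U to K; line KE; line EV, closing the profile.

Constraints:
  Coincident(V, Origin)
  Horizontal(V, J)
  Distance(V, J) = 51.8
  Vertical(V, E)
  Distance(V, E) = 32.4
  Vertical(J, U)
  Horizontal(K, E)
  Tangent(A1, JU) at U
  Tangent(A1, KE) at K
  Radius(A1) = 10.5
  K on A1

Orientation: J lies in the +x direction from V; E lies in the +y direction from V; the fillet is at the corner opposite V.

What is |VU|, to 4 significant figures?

56.24

V is at the origin; VJ is horizontal with |VJ| = 51.8 and J on the +x side, so J = (51.80, 0.000). V and E share the same x with |VE| = 32.4 and E on the +y side, so E = (0.000, 32.40). The virtual corner opposite V is at (51.80, 32.40). A1 meets JU tangentially, so CU is at right angles to JU and tangency of A1 to KE means the radius CK is perpendicular to KE, with radius 10.5, so the center C sits 10.5 in from both sides at C = (41.30, 21.90). That places the tangent points at U = (51.80, 21.90) on JU and K = (41.30, 32.40) on KE. Then |VU| = |U − V| = 56.24.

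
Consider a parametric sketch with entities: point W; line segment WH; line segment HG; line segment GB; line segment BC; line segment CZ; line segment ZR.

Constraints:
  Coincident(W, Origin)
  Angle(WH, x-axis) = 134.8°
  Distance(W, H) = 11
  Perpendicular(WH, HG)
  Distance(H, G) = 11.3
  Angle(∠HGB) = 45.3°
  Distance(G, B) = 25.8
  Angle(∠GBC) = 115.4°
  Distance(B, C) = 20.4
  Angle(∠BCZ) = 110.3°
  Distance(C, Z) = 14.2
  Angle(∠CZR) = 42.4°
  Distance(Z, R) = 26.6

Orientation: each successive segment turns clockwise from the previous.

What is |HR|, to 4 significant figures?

18.57

W is at the origin; WH runs at 134.8° with length 11.0, so H = (-7.751, 7.805). WH ⟂ HG, so HG runs at 44.80°; with |HG| = 11.3, G = (0.2672, 15.77). ∠HGB = 45.3° gives GB at -89.90° from the x-axis; with |GB| = 25.8, B = (0.3122, -10.03). ∠GBC = 115.4° gives BC at -154.5° from the x-axis; with |BC| = 20.4, C = (-18.10, -18.81). ∠BCZ = 110.3° gives CZ at 135.8° from the x-axis; with |CZ| = 14.2, Z = (-28.28, -8.915). ∠CZR = 42.4° gives ZR at -1.800° from the x-axis; with |ZR| = 26.6, R = (-1.694, -9.751). Then |HR| = |R − H| = 18.57.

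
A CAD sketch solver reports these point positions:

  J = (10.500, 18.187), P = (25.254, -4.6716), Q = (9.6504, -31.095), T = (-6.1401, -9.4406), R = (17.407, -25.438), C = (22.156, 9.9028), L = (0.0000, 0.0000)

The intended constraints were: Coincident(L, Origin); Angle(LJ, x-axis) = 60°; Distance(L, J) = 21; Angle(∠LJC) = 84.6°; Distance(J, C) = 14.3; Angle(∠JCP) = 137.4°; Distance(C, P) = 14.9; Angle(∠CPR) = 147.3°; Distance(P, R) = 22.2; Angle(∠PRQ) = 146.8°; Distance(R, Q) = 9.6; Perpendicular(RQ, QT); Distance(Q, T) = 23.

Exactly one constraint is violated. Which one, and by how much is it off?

Distance(Q, T) = 23 — off by 3.80.

L = (0.00, 0.00) ✓; LJ at 60.00° ✓; |LJ| = 21.00 ✓; ∠LJC = 84.60° ✓; |JC| = 14.30 ✓; ∠JCP = 137.4° ✓; |CP| = 14.90 ✓; ∠CPR = 147.3° ✓; |PR| = 22.20 ✓; ∠PRQ = 146.8° ✓; |RQ| = 9.600 ✓; ∠(RQ, QT) = 90.00° ✓; |QT| = 26.80 ✗.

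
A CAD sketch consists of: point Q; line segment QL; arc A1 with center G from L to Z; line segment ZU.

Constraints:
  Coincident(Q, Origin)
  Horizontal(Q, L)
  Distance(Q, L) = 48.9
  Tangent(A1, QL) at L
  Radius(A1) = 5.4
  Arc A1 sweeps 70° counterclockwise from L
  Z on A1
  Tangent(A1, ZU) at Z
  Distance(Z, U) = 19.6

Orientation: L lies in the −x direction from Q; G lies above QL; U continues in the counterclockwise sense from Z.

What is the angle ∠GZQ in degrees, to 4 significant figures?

164.6°

Tangency of A1 to QL means the radius GL is perpendicular to QL, so G = L + (0, 5.4) = (-48.90, 5.400). On A1, L sits at bearing -90° from G; a 70° counterclockwise sweep puts Z at bearing -20°, so Z = G + 5.4·(cos -20°, sin -20°) = (-43.83, 3.553). Then cos ∠GZQ = ZG·ZQ / (|ZG||ZQ|), giving 164.6°.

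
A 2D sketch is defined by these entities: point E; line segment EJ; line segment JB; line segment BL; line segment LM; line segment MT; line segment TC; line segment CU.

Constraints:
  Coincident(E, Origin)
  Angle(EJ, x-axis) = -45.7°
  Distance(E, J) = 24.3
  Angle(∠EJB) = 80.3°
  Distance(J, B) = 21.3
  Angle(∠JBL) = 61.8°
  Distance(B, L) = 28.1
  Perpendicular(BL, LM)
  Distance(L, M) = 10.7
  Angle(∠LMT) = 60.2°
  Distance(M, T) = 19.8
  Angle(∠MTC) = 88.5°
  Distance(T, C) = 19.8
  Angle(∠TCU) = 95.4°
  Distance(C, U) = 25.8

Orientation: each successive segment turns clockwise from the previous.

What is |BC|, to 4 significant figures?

26.60

E is at the origin; EJ runs at -45.7° with length 24.3, so J = (16.97, -17.39). ∠EJB = 80.3° gives JB at -145.4° from the x-axis; with |JB| = 21.3, B = (-0.5613, -29.49). ∠JBL = 61.8° gives BL at 96.40° from the x-axis; with |BL| = 28.1, L = (-3.694, -1.562). BL is perpendicular to LM, so LM runs at 6.400°; with |LM| = 10.7, M = (6.940, -0.3688). ∠LMT = 60.2° gives MT at -113.4° from the x-axis; with |MT| = 19.8, T = (-0.9238, -18.54). ∠MTC = 88.5° gives TC at 155.1° from the x-axis; with |TC| = 19.8, C = (-18.88, -10.20). Then |BC| = |C − B| = 26.60.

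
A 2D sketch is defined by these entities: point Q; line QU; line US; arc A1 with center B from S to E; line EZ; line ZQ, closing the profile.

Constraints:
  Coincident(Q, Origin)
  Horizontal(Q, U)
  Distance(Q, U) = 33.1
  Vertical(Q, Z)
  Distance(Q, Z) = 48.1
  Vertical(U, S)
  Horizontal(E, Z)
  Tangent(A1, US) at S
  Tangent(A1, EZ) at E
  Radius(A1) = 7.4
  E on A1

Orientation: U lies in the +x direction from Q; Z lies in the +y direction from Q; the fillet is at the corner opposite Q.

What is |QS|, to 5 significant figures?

52.460

Q is at the origin; QU is horizontal with |QU| = 33.1 and U on the +x side, so U = (33.100, 0.0000). QZ is vertical with |QZ| = 48.1 and Z on the +y side, so Z = (0.0000, 48.100). The virtual corner opposite Q is at (33.100, 48.100). Tangency of A1 to US means the radius BS is perpendicular to US and A1 meets EZ tangentially, so BE is at right angles to EZ, with radius 7.4, so the center B sits 7.4 in from both sides at B = (25.700, 40.700). That places the tangent points at S = (33.100, 40.700) on US and E = (25.700, 48.100) on EZ. Then |QS| = |S − Q| = 52.460.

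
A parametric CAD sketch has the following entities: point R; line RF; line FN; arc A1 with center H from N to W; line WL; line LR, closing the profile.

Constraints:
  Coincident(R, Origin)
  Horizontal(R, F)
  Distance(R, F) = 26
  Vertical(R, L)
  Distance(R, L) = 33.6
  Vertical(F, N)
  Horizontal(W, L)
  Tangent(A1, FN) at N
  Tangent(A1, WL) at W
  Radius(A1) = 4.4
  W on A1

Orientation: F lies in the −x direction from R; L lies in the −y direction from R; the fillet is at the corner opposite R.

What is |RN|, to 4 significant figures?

39.10

R is at the origin; RF is horizontal with |RF| = 26.0 and F on the −x side, so F = (-26.00, 0.000). RL is vertical with |RL| = 33.6 and L on the −y side, so L = (0.000, -33.60). The virtual corner opposite R is at (-26.00, -33.60). A1 meets FN tangentially, so HN is at right angles to FN and since A1 is tangent to WL there, HW ⟂ WL, with radius 4.4, so the center H sits 4.4 in from both sides at H = (-21.60, -29.20). That places the tangent points at N = (-26.00, -29.20) on FN and W = (-21.60, -33.60) on WL. Then |RN| = |N − R| = 39.10.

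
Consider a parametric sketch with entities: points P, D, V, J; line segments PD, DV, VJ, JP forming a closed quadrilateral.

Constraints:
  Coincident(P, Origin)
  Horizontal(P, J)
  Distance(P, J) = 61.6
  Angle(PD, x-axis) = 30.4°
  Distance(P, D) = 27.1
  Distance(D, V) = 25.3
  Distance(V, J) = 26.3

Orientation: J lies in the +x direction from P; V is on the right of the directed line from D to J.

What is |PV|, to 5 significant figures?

37.362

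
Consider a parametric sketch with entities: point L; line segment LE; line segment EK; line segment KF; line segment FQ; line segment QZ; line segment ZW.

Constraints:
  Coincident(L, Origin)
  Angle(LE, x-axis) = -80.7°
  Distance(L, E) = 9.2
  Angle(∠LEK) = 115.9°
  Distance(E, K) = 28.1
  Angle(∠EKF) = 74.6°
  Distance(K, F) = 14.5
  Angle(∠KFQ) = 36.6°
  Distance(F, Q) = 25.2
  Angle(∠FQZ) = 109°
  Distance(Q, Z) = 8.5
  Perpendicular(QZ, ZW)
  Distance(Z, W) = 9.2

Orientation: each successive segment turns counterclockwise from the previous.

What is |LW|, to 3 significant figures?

35.5

L is at the origin; LE runs at -80.7° with length 9.2, so E = (1.49, -9.08). ∠LEK = 115.9° gives EK at -16.6° from the x-axis; with |EK| = 28.1, K = (28.4, -17.1). ∠EKF = 74.6° gives KF at 88.8° from the x-axis; with |KF| = 14.5, F = (28.7, -2.61). ∠KFQ = 36.6° gives FQ at -128° from the x-axis; with |FQ| = 25.2, Q = (13.3, -22.5). ∠FQZ = 109.0° gives QZ at -56.8° from the x-axis; with |QZ| = 8.5, Z = (17.9, -29.6). QZ ⟂ ZW, so ZW runs at 33.2°; with |ZW| = 9.2, W = (25.6, -24.6). Then |LW| = |W − L| = 35.5.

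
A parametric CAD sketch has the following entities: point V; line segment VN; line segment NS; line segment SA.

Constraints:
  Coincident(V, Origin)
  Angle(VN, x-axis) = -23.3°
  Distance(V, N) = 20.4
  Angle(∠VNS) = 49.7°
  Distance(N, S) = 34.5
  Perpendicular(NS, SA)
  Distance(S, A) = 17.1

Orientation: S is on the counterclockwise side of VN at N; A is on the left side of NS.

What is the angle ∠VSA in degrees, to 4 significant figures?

53.86°

V is at the origin; VN runs at -23.3° with length 20.4, so N = 20.4·(cos -23.3°, sin -23.3°) = (18.74, -8.069). ∠VNS = 49.7°, so NS runs at -23.3° + (180° − 49.7°) = 107.0° from the x-axis; with |NS| = 34.5, S = N + 34.5·(cos 107.0°, sin 107.0°) = (8.649, 24.92). The perpendicularity gives SA at right angles to NS; with |SA| = 17.1 on the left of NS, A = S + 17.1·(-0.9563, -0.2924) = (-7.703, 19.92). Then cos ∠VSA = SV·SA / (|SV||SA|), giving 53.86°.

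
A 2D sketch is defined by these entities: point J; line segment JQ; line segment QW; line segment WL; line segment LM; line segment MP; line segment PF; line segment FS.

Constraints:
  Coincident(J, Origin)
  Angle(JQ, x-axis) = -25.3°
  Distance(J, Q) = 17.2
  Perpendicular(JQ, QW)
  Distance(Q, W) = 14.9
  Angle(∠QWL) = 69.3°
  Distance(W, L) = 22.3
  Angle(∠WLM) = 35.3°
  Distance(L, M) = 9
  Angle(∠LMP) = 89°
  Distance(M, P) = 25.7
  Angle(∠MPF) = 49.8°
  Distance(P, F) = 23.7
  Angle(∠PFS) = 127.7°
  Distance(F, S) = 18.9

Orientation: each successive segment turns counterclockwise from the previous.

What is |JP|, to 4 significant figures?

31.73

J is at the origin; JQ runs at -25.3° with length 17.2, so Q = (15.55, -7.351). JQ is perpendicular to QW, so QW runs at 64.70°; with |QW| = 14.9, W = (21.92, 6.120). ∠QWL = 69.3° gives WL at 175.4° from the x-axis; with |WL| = 22.3, L = (-0.3103, 7.909). ∠WLM = 35.3° gives LM at -39.90° from the x-axis; with |LM| = 9.0, M = (6.594, 2.136). ∠LMP = 89.0° gives MP at 51.10° from the x-axis; with |MP| = 25.7, P = (22.73, 22.14). Then |JP| = |P − J| = 31.73.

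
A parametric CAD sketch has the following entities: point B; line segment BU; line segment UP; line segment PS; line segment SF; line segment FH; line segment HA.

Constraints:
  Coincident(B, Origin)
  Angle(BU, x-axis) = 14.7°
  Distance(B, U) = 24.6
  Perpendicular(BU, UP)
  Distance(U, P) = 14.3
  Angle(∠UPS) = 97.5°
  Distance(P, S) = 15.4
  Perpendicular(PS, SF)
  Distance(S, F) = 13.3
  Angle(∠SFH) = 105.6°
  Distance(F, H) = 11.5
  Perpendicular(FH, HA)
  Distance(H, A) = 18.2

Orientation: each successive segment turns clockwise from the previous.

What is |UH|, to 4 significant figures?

6.574

PS ⟂ SF, so SF runs at 112.2°; with |SF| = 13.3, F = (8.140, -1.094). ∠SFH = 105.6° gives FH at 37.80° from the x-axis; with |FH| = 11.5, H = (17.23, 5.954). Then |UH| = |H − U| = 6.574.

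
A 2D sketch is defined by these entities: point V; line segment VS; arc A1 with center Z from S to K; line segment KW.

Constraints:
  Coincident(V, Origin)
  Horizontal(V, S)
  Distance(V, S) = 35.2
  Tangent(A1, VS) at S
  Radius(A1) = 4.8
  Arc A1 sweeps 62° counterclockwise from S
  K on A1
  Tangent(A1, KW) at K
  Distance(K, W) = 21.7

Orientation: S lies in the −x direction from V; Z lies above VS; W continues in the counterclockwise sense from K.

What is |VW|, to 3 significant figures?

30.0

On A1, S sits at bearing -90° from Z; a 62° counterclockwise sweep puts K at bearing -28°, so K = Z + 4.8·(cos -28°, sin -28°) = (-31.0, 2.55). A1 meets KW tangentially, so ZK is at right angles to KW, so KW runs along (−sin -28°, cos -28°); with |KW| = 21.7, W = (-20.8, 21.7). Then |VW| = |W − V| = 30.0.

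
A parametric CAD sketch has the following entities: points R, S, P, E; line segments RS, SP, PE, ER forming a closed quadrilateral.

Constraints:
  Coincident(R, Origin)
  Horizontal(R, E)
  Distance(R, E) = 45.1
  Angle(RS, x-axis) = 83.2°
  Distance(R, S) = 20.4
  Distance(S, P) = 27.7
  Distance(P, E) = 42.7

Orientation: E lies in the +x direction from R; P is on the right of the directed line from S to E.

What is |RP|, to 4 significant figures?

8.038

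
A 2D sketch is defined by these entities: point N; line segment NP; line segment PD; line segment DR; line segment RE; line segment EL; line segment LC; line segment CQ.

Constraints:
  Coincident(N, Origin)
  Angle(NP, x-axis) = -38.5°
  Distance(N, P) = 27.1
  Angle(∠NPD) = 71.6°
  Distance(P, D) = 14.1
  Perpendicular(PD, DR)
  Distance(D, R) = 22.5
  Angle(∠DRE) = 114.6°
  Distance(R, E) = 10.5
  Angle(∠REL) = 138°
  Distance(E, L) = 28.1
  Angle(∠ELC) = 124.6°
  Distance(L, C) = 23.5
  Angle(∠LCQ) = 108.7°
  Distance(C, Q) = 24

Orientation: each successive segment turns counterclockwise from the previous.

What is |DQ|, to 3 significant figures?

29.9

N is at the origin; NP runs at -38.5° with length 27.1, so P = (21.2, -16.9). ∠NPD = 71.6° gives PD at 69.9° from the x-axis; with |PD| = 14.1, D = (26.1, -3.63). PD is perpendicular to DR, so DR runs at 160°; with |DR| = 22.5, R = (4.92, 4.10). ∠DRE = 114.6° gives RE at -135° from the x-axis; with |RE| = 10.5, E = (-2.46, -3.36). ∠REL = 138.0° gives EL at -92.7° from the x-axis; with |EL| = 28.1, L = (-3.78, -31.4). ∠ELC = 124.6° gives LC at -37.3° from the x-axis; with |LC| = 23.5, C = (14.9, -45.7). ∠LCQ = 108.7° gives CQ at 34.0° from the x-axis; with |CQ| = 24.0, Q = (34.8, -32.2). Then |DQ| = |Q − D| = 29.9.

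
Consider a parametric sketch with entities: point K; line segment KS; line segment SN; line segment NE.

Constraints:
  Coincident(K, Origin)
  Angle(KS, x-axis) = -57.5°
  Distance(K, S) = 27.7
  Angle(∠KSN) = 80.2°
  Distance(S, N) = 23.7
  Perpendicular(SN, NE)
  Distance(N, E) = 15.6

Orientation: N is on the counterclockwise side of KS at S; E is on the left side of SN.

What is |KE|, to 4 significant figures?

22.30

∠KSN = 80.2°, so SN runs at -57.5° + (180° − 80.2°) = 42.30° from the x-axis; with |SN| = 23.7, N = S + 23.7·(cos 42.30°, sin 42.30°) = (32.41, -7.412). SN is perpendicular to NE; with |NE| = 15.6 on the left of SN, E = N + 15.6·(-0.6730, 0.7396) = (21.91, 4.127). Then |KE| = |E − K| = 22.30.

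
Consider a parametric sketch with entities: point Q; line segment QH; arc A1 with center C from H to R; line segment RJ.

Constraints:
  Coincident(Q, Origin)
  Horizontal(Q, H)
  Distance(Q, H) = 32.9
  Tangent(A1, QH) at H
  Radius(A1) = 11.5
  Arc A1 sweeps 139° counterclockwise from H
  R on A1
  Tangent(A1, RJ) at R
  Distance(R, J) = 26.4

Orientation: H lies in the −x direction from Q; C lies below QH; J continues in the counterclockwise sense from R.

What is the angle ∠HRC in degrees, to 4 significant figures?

20.50°

The tangent condition forces CH to be normal to QH, so C = H + (0, -11.5) = (-32.90, -11.50). On A1, H sits at bearing 90° from C; a 139° counterclockwise sweep puts R at bearing 229°, so R = C + 11.5·(cos 229°, sin 229°) = (-40.44, -20.18). Then cos ∠HRC = RH·RC / (|RH||RC|), giving 20.50°.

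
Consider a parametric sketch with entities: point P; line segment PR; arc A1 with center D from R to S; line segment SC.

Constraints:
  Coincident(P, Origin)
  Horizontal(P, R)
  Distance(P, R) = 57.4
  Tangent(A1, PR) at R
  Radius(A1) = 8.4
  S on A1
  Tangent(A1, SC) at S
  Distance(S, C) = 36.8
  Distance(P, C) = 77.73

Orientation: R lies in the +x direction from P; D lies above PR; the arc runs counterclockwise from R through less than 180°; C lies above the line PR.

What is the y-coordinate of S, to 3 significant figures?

9.07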